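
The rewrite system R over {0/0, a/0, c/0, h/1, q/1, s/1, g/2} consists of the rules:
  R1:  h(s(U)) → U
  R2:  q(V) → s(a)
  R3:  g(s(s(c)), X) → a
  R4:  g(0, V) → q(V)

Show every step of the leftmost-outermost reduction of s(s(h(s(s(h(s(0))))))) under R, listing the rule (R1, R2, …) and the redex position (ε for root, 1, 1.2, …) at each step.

1. s(s(h(s(s(h(s(0)))))))  →  s(s(s(h(s(0)))))   [R1 at 1.1]
2. s(s(s(h(s(0)))))  →  s(s(s(0)))   [R1 at 1.1.1]

s(s(s(0)))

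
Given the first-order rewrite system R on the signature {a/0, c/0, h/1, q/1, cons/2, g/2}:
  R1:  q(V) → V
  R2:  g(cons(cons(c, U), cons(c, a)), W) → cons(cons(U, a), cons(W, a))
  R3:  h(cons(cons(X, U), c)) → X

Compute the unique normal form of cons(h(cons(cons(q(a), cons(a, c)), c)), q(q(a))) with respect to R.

cons(a, a)

1. cons(h(cons(cons(q(a), cons(a, c)), c)), q(q(a)))  →  cons(q(a), q(q(a)))   [R3 at 1]
2. cons(q(a), q(q(a)))  →  cons(a, q(q(a)))   [R1 at 1]
3. cons(a, q(q(a)))  →  cons(a, q(a))   [R1 at 2]
4. cons(a, q(a))  →  cons(a, a)   [R1 at 2]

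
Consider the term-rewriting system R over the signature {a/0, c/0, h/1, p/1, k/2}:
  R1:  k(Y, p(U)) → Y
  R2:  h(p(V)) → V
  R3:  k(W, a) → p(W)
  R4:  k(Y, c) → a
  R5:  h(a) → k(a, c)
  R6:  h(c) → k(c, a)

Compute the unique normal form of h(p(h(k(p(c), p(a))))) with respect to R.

c

1. h(p(h(k(p(c), p(a)))))  →  h(k(p(c), p(a)))   [R2 at ε]
2. h(k(p(c), p(a)))  →  h(p(c))   [R1 at 1]
3. h(p(c))  →  c   [R2 at ε]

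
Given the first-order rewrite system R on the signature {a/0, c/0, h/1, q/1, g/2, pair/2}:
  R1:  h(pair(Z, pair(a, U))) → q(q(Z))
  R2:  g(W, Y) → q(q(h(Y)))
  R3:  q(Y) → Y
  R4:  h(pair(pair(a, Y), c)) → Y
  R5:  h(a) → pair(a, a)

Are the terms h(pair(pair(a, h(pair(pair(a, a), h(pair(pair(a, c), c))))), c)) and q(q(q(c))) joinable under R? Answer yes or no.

Reduce t₁ = h(pair(pair(a, h(pair(pair(a, a), h(pair(pair(a, c), c))))), c)):
1. h(pair(pair(a, h(pair(pair(a, a), h(pair(pair(a, c), c))))), c))  →  h(pair(pair(a, a), h(pair(pair(a, c), c))))   [R4 at ε]
2. h(pair(pair(a, a), h(pair(pair(a, c), c))))  →  h(pair(pair(a, a), c))   [R4 at 1.2]
3. h(pair(pair(a, a), c))  →  a   [R4 at ε]

Reduce t₂ = q(q(q(c))):
1. q(q(q(c)))  →  q(q(c))   [R3 at ε]
2. q(q(c))  →  q(c)   [R3 at ε]
3. q(c)  →  c   [R3 at ε]

no — NF(t₁) = a, NF(t₂) = c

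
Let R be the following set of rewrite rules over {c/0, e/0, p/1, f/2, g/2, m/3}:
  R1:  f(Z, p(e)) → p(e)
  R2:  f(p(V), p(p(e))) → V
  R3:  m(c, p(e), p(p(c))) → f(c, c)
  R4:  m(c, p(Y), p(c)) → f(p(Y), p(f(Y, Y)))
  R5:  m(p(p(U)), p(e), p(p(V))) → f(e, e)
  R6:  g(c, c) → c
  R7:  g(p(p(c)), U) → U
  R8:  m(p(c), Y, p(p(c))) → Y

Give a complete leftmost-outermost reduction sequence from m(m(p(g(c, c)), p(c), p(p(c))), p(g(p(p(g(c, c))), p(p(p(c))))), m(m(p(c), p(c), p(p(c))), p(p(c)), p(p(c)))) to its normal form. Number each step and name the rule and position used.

p(p(p(p(c))))

1. m(m(p(g(c, c)), p(c), p(p(c))), p(g(p(p(g(c, c))), p(p(p(c))))), m(m(p(c), p(c), p(p(c))), p(p(c)), p(p(c))))  →  m(m(p(c), p(c), p(p(c))), p(g(p(p(g(c, c))), p(p(p(c))))), m(m(p(c), p(c), p(p(c))), p(p(c)), p(p(c))))   [R6 at 1.1.1]
2. m(m(p(c), p(c), p(p(c))), p(g(p(p(g(c, c))), p(p(p(c))))), m(m(p(c), p(c), p(p(c))), p(p(c)), p(p(c))))  →  m(p(c), p(g(p(p(g(c, c))), p(p(p(c))))), m(m(p(c), p(c), p(p(c))), p(p(c)), p(p(c))))   [R8 at 1]
3. m(p(c), p(g(p(p(g(c, c))), p(p(p(c))))), m(m(p(c), p(c), p(p(c))), p(p(c)), p(p(c))))  →  m(p(c), p(g(p(p(c)), p(p(p(c))))), m(m(p(c), p(c), p(p(c))), p(p(c)), p(p(c))))   [R6 at 2.1.1.1.1]
4. m(p(c), p(g(p(p(c)), p(p(p(c))))), m(m(p(c), p(c), p(p(c))), p(p(c)), p(p(c))))  →  m(p(c), p(p(p(p(c)))), m(m(p(c), p(c), p(p(c))), p(p(c)), p(p(c))))   [R7 at 2.1]
5. m(p(c), p(p(p(p(c)))), m(m(p(c), p(c), p(p(c))), p(p(c)), p(p(c))))  →  m(p(c), p(p(p(p(c)))), m(p(c), p(p(c)), p(p(c))))   [R8 at 3.1]
6. m(p(c), p(p(p(p(c)))), m(p(c), p(p(c)), p(p(c))))  →  m(p(c), p(p(p(p(c)))), p(p(c)))   [R8 at 3]
7. m(p(c), p(p(p(p(c)))), p(p(c)))  →  p(p(p(p(c))))   [R8 at ε]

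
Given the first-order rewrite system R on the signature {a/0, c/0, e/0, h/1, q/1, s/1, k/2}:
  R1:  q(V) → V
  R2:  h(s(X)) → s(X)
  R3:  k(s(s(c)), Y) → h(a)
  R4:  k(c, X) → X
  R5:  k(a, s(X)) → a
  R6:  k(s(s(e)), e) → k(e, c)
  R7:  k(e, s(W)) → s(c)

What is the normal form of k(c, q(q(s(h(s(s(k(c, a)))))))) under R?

s(s(s(a)))

1. k(c, q(q(s(h(s(s(k(c, a))))))))  →  q(q(s(h(s(s(k(c, a)))))))   [R4 at ε]
2. q(q(s(h(s(s(k(c, a)))))))  →  q(s(h(s(s(k(c, a))))))   [R1 at ε]
3. q(s(h(s(s(k(c, a))))))  →  s(h(s(s(k(c, a)))))   [R1 at ε]
4. s(h(s(s(k(c, a)))))  →  s(s(s(k(c, a))))   [R2 at 1]
5. s(s(s(k(c, a))))  →  s(s(s(a)))   [R4 at 1.1.1]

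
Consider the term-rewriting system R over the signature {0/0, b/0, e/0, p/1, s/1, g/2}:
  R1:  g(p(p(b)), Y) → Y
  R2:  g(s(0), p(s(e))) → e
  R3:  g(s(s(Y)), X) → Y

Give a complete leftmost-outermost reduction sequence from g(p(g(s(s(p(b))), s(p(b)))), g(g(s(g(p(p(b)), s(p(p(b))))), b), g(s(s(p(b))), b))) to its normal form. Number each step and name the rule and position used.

1. g(p(g(s(s(p(b))), s(p(b)))), g(g(s(g(p(p(b)), s(p(p(b))))), b), g(s(s(p(b))), b)))  →  g(p(p(b)), g(g(s(g(p(p(b)), s(p(p(b))))), b), g(s(s(p(b))), b)))   [R3 at 1.1]
2. g(p(p(b)), g(g(s(g(p(p(b)), s(p(p(b))))), b), g(s(s(p(b))), b)))  →  g(g(s(g(p(p(b)), s(p(p(b))))), b), g(s(s(p(b))), b))   [R1 at ε]
3. g(g(s(g(p(p(b)), s(p(p(b))))), b), g(s(s(p(b))), b))  →  g(g(s(s(p(p(b)))), b), g(s(s(p(b))), b))   [R1 at 1.1.1]
4. g(g(s(s(p(p(b)))), b), g(s(s(p(b))), b))  →  g(p(p(b)), g(s(s(p(b))), b))   [R3 at 1]
5. g(p(p(b)), g(s(s(p(b))), b))  →  g(s(s(p(b))), b)   [R1 at ε]
6. g(s(s(p(b))), b)  →  p(b)   [R3 at ε]

p(b)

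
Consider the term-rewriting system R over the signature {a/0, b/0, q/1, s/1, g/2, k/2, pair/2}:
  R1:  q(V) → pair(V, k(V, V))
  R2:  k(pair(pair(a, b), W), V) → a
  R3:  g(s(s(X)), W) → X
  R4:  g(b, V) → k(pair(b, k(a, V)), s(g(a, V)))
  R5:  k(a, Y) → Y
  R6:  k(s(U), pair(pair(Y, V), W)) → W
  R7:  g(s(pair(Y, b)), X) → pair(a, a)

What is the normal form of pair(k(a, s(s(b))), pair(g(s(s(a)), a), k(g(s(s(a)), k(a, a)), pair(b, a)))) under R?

1. pair(k(a, s(s(b))), pair(g(s(s(a)), a), k(g(s(s(a)), k(a, a)), pair(b, a))))  →  pair(s(s(b)), pair(g(s(s(a)), a), k(g(s(s(a)), k(a, a)), pair(b, a))))   [R5 at 1]
2. pair(s(s(b)), pair(g(s(s(a)), a), k(g(s(s(a)), k(a, a)), pair(b, a))))  →  pair(s(s(b)), pair(a, k(g(s(s(a)), k(a, a)), pair(b, a))))   [R3 at 2.1]
3. pair(s(s(b)), pair(a, k(g(s(s(a)), k(a, a)), pair(b, a))))  →  pair(s(s(b)), pair(a, k(a, pair(b, a))))   [R3 at 2.2.1]
4. pair(s(s(b)), pair(a, k(a, pair(b, a))))  →  pair(s(s(b)), pair(a, pair(b, a)))   [R5 at 2.2]

pair(s(s(b)), pair(a, pair(b, a)))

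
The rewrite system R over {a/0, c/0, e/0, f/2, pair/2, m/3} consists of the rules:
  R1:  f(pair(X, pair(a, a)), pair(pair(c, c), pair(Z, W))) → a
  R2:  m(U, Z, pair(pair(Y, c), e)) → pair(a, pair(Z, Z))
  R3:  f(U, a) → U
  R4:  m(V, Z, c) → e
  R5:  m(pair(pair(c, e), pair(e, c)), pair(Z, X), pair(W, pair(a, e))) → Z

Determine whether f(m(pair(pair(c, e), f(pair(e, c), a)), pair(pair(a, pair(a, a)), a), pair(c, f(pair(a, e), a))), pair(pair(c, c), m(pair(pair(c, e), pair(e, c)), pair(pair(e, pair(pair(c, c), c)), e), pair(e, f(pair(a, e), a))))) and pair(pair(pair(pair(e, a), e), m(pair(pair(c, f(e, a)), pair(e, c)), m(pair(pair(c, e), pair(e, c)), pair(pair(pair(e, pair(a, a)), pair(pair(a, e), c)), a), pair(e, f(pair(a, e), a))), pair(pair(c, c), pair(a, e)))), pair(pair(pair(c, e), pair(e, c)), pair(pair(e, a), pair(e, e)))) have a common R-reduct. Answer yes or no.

no — NF(t₁) = a, NF(t₂) = pair(pair(pair(pair(e, a), e), pair(e, pair(a, a))), pair(pair(pair(c, e), pair(e, c)), pair(pair(e, a), pair(e, e))))

Reduce t₁ = f(m(pair(pair(c, e), f(pair(e, c), a)), pair(pair(a, pair(a, a)), a), pair(c, f(pair(a, e), a))), pair(pair(c, c), m(pair(pair(c, e), pair(e, c)), pair(pair(e, pair(pair(c, c), c)), e), pair(e, f(pair(a, e), a))))):
1. f(m(pair(pair(c, e), f(pair(e, c), a)), pair(pair(a, pair(a, a)), a), pair(c, f(pair(a, e), a))), pair(pair(c, c), m(pair(pair(c, e), pair(e, c)), pair(pair(e, pair(pair(c, c), c)), e), pair(e, f(pair(a, e), a)))))  →  f(m(pair(pair(c, e), pair(e, c)), pair(pair(a, pair(a, a)), a), pair(c, f(pair(a, e), a))), pair(pair(c, c), m(pair(pair(c, e), pair(e, c)), pair(pair(e, pair(pair(c, c), c)), e), pair(e, f(pair(a, e), a)))))   [R3 at 1.1.2]
2. f(m(pair(pair(c, e), pair(e, c)), pair(pair(a, pair(a, a)), a), pair(c, f(pair(a, e), a))), pair(pair(c, c), m(pair(pair(c, e), pair(e, c)), pair(pair(e, pair(pair(c, c), c)), e), pair(e, f(pair(a, e), a)))))  →  f(m(pair(pair(c, e), pair(e, c)), pair(pair(a, pair(a, a)), a), pair(c, pair(a, e))), pair(pair(c, c), m(pair(pair(c, e), pair(e, c)), pair(pair(e, pair(pair(c, c), c)), e), pair(e, f(pair(a, e), a)))))   [R3 at 1.3.2]
3. f(m(pair(pair(c, e), pair(e, c)), pair(pair(a, pair(a, a)), a), pair(c, pair(a, e))), pair(pair(c, c), m(pair(pair(c, e), pair(e, c)), pair(pair(e, pair(pair(c, c), c)), e), pair(e, f(pair(a, e), a)))))  →  f(pair(a, pair(a, a)), pair(pair(c, c), m(pair(pair(c, e), pair(e, c)), pair(pair(e, pair(pair(c, c), c)), e), pair(e, f(pair(a, e), a)))))   [R5 at 1]
4. f(pair(a, pair(a, a)), pair(pair(c, c), m(pair(pair(c, e), pair(e, c)), pair(pair(e, pair(pair(c, c), c)), e), pair(e, f(pair(a, e), a)))))  →  f(pair(a, pair(a, a)), pair(pair(c, c), m(pair(pair(c, e), pair(e, c)), pair(pair(e, pair(pair(c, c), c)), e), pair(e, pair(a, e)))))   [R3 at 2.2.3.2]
5. f(pair(a, pair(a, a)), pair(pair(c, c), m(pair(pair(c, e), pair(e, c)), pair(pair(e, pair(pair(c, c), c)), e), pair(e, pair(a, e)))))  →  f(pair(a, pair(a, a)), pair(pair(c, c), pair(e, pair(pair(c, c), c))))   [R5 at 2.2]
6. f(pair(a, pair(a, a)), pair(pair(c, c), pair(e, pair(pair(c, c), c))))  →  a   [R1 at ε]

Reduce t₂ = pair(pair(pair(pair(e, a), e), m(pair(pair(c, f(e, a)), pair(e, c)), m(pair(pair(c, e), pair(e, c)), pair(pair(pair(e, pair(a, a)), pair(pair(a, e), c)), a), pair(e, f(pair(a, e), a))), pair(pair(c, c), pair(a, e)))), pair(pair(pair(c, e), pair(e, c)), pair(pair(e, a), pair(e, e)))):
1. pair(pair(pair(pair(e, a), e), m(pair(pair(c, f(e, a)), pair(e, c)), m(pair(pair(c, e), pair(e, c)), pair(pair(pair(e, pair(a, a)), pair(pair(a, e), c)), a), pair(e, f(pair(a, e), a))), pair(pair(c, c), pair(a, e)))), pair(pair(pair(c, e), pair(e, c)), pair(pair(e, a), pair(e, e))))  →  pair(pair(pair(pair(e, a), e), m(pair(pair(c, e), pair(e, c)), m(pair(pair(c, e), pair(e, c)), pair(pair(pair(e, pair(a, a)), pair(pair(a, e), c)), a), pair(e, f(pair(a, e), a))), pair(pair(c, c), pair(a, e)))), pair(pair(pair(c, e), pair(e, c)), pair(pair(e, a), pair(e, e))))   [R3 at 1.2.1.1.2]
2. pair(pair(pair(pair(e, a), e), m(pair(pair(c, e), pair(e, c)), m(pair(pair(c, e), pair(e, c)), pair(pair(pair(e, pair(a, a)), pair(pair(a, e), c)), a), pair(e, f(pair(a, e), a))), pair(pair(c, c), pair(a, e)))), pair(pair(pair(c, e), pair(e, c)), pair(pair(e, a), pair(e, e))))  →  pair(pair(pair(pair(e, a), e), m(pair(pair(c, e), pair(e, c)), m(pair(pair(c, e), pair(e, c)), pair(pair(pair(e, pair(a, a)), pair(pair(a, e), c)), a), pair(e, pair(a, e))), pair(pair(c, c), pair(a, e)))), pair(pair(pair(c, e), pair(e, c)), pair(pair(e, a), pair(e, e))))   [R3 at 1.2.2.3.2]
3. pair(pair(pair(pair(e, a), e), m(pair(pair(c, e), pair(e, c)), m(pair(pair(c, e), pair(e, c)), pair(pair(pair(e, pair(a, a)), pair(pair(a, e), c)), a), pair(e, pair(a, e))), pair(pair(c, c), pair(a, e)))), pair(pair(pair(c, e), pair(e, c)), pair(pair(e, a), pair(e, e))))  →  pair(pair(pair(pair(e, a), e), m(pair(pair(c, e), pair(e, c)), pair(pair(e, pair(a, a)), pair(pair(a, e), c)), pair(pair(c, c), pair(a, e)))), pair(pair(pair(c, e), pair(e, c)), pair(pair(e, a), pair(e, e))))   [R5 at 1.2.2]
4. pair(pair(pair(pair(e, a), e), m(pair(pair(c, e), pair(e, c)), pair(pair(e, pair(a, a)), pair(pair(a, e), c)), pair(pair(c, c), pair(a, e)))), pair(pair(pair(c, e), pair(e, c)), pair(pair(e, a), pair(e, e))))  →  pair(pair(pair(pair(e, a), e), pair(e, pair(a, a))), pair(pair(pair(c, e), pair(e, c)), pair(pair(e, a), pair(e, e))))   [R5 at 1.2]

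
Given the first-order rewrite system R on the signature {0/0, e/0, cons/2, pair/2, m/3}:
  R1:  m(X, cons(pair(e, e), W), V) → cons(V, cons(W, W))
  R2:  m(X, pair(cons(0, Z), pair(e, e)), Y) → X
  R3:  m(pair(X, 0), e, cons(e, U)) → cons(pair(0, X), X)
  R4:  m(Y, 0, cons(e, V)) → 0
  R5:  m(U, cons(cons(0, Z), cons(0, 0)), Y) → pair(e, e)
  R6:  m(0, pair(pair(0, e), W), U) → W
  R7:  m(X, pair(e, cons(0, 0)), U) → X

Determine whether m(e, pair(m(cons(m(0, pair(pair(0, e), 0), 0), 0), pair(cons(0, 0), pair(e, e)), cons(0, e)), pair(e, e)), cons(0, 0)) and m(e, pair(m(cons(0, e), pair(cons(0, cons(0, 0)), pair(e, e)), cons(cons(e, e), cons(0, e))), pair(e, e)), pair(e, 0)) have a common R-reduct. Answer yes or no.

yes — NF(t₁) = e, NF(t₂) = e

Reduce t₁ = m(e, pair(m(cons(m(0, pair(pair(0, e), 0), 0), 0), pair(cons(0, 0), pair(e, e)), cons(0, e)), pair(e, e)), cons(0, 0)):
1. m(e, pair(m(cons(m(0, pair(pair(0, e), 0), 0), 0), pair(cons(0, 0), pair(e, e)), cons(0, e)), pair(e, e)), cons(0, 0))  →  m(e, pair(cons(m(0, pair(pair(0, e), 0), 0), 0), pair(e, e)), cons(0, 0))   [R2 at 2.1]
2. m(e, pair(cons(m(0, pair(pair(0, e), 0), 0), 0), pair(e, e)), cons(0, 0))  →  m(e, pair(cons(0, 0), pair(e, e)), cons(0, 0))   [R6 at 2.1.1]
3. m(e, pair(cons(0, 0), pair(e, e)), cons(0, 0))  →  e   [R2 at ε]

Reduce t₂ = m(e, pair(m(cons(0, e), pair(cons(0, cons(0, 0)), pair(e, e)), cons(cons(e, e), cons(0, e))), pair(e, e)), pair(e, 0)):
1. m(e, pair(m(cons(0, e), pair(cons(0, cons(0, 0)), pair(e, e)), cons(cons(e, e), cons(0, e))), pair(e, e)), pair(e, 0))  →  m(e, pair(cons(0, e), pair(e, e)), pair(e, 0))   [R2 at 2.1]
2. m(e, pair(cons(0, e), pair(e, e)), pair(e, 0))  →  e   [R2 at ε]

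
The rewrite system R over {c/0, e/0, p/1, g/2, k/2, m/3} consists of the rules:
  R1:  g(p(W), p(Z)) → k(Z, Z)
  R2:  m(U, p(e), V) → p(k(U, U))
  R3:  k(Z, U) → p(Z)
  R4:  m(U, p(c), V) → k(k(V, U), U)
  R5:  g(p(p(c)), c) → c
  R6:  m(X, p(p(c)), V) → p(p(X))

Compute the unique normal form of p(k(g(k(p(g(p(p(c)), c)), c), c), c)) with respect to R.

p(p(c))

1. p(k(g(k(p(g(p(p(c)), c)), c), c), c))  →  p(p(g(k(p(g(p(p(c)), c)), c), c)))   [R3 at 1]
2. p(p(g(k(p(g(p(p(c)), c)), c), c)))  →  p(p(g(p(p(g(p(p(c)), c))), c)))   [R3 at 1.1.1]
3. p(p(g(p(p(g(p(p(c)), c))), c)))  →  p(p(g(p(p(c)), c)))   [R5 at 1.1.1.1.1]
4. p(p(g(p(p(c)), c)))  →  p(p(c))   [R5 at 1.1]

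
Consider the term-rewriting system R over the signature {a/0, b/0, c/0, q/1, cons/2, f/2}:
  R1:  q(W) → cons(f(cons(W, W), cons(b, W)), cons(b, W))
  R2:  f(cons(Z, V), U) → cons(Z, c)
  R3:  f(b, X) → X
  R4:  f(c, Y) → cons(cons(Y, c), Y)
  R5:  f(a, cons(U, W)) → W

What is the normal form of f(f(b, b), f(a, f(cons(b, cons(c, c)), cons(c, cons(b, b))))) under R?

1. f(f(b, b), f(a, f(cons(b, cons(c, c)), cons(c, cons(b, b)))))  →  f(b, f(a, f(cons(b, cons(c, c)), cons(c, cons(b, b)))))   [R3 at 1]
2. f(b, f(a, f(cons(b, cons(c, c)), cons(c, cons(b, b)))))  →  f(a, f(cons(b, cons(c, c)), cons(c, cons(b, b))))   [R3 at ε]
3. f(a, f(cons(b, cons(c, c)), cons(c, cons(b, b))))  →  f(a, cons(b, c))   [R2 at 2]
4. f(a, cons(b, c))  →  c   [R5 at ε]

c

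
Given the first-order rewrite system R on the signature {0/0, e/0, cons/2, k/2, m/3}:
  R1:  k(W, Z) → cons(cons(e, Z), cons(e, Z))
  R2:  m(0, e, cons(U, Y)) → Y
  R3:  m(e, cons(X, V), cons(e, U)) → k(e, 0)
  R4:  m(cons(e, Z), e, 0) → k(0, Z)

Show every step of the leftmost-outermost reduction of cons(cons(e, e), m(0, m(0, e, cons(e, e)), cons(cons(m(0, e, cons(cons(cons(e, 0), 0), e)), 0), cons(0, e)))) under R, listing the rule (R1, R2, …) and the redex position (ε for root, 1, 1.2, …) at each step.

1. cons(cons(e, e), m(0, m(0, e, cons(e, e)), cons(cons(m(0, e, cons(cons(cons(e, 0), 0), e)), 0), cons(0, e))))  →  cons(cons(e, e), m(0, e, cons(cons(m(0, e, cons(cons(cons(e, 0), 0), e)), 0), cons(0, e))))   [R2 at 2.2]
2. cons(cons(e, e), m(0, e, cons(cons(m(0, e, cons(cons(cons(e, 0), 0), e)), 0), cons(0, e))))  →  cons(cons(e, e), cons(0, e))   [R2 at 2]

cons(cons(e, e), cons(0, e))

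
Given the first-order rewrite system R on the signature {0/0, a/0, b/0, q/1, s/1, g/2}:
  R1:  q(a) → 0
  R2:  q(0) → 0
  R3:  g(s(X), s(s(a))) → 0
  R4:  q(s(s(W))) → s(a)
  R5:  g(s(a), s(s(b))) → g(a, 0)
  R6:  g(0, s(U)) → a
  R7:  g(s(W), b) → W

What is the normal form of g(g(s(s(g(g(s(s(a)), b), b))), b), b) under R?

1. g(g(s(s(g(g(s(s(a)), b), b))), b), b)  →  g(s(g(g(s(s(a)), b), b)), b)   [R7 at 1]
2. g(s(g(g(s(s(a)), b), b)), b)  →  g(g(s(s(a)), b), b)   [R7 at ε]
3. g(g(s(s(a)), b), b)  →  g(s(a), b)   [R7 at 1]
4. g(s(a), b)  →  a   [R7 at ε]

a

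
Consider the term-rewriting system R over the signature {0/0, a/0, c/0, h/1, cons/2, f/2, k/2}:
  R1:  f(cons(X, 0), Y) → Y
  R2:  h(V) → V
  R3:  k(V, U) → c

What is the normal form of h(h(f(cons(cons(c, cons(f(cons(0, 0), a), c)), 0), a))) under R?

a

1. h(h(f(cons(cons(c, cons(f(cons(0, 0), a), c)), 0), a)))  →  h(f(cons(cons(c, cons(f(cons(0, 0), a), c)), 0), a))   [R2 at ε]
2. h(f(cons(cons(c, cons(f(cons(0, 0), a), c)), 0), a))  →  f(cons(cons(c, cons(f(cons(0, 0), a), c)), 0), a)   [R2 at ε]
3. f(cons(cons(c, cons(f(cons(0, 0), a), c)), 0), a)  →  a   [R1 at ε]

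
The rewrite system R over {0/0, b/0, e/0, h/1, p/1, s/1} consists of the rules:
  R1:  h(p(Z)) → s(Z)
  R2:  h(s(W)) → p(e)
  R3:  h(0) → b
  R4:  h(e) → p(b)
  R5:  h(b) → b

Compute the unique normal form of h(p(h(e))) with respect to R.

s(p(b))

1. h(p(h(e)))  →  s(h(e))   [R1 at ε]
2. s(h(e))  →  s(p(b))   [R4 at 1]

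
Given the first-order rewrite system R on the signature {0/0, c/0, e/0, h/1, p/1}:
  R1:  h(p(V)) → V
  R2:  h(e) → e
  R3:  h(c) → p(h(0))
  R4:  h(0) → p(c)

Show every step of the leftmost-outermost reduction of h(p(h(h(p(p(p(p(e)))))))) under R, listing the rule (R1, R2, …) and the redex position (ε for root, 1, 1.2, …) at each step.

1. h(p(h(h(p(p(p(p(e))))))))  →  h(h(p(p(p(p(e))))))   [R1 at ε]
2. h(h(p(p(p(p(e))))))  →  h(p(p(p(e))))   [R1 at 1]
3. h(p(p(p(e))))  →  p(p(e))   [R1 at ε]

p(p(e))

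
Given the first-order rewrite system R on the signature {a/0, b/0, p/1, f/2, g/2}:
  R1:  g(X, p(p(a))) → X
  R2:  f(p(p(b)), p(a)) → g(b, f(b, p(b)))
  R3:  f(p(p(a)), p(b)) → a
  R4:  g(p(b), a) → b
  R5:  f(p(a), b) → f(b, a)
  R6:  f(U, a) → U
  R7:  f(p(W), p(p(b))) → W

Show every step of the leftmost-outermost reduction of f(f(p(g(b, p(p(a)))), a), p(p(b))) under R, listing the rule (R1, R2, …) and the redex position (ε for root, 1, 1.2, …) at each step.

b

1. f(f(p(g(b, p(p(a)))), a), p(p(b)))  →  f(p(g(b, p(p(a)))), p(p(b)))   [R6 at 1]
2. f(p(g(b, p(p(a)))), p(p(b)))  →  g(b, p(p(a)))   [R7 at ε]
3. g(b, p(p(a)))  →  b   [R1 at ε]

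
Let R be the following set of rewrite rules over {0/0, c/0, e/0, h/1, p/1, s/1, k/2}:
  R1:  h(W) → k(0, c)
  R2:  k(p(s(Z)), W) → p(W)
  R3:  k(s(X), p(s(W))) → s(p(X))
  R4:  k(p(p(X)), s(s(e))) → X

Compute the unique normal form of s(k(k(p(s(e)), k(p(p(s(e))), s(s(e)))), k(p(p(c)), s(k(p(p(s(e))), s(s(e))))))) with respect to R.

s(p(c))

1. s(k(k(p(s(e)), k(p(p(s(e))), s(s(e)))), k(p(p(c)), s(k(p(p(s(e))), s(s(e)))))))  →  s(k(p(k(p(p(s(e))), s(s(e)))), k(p(p(c)), s(k(p(p(s(e))), s(s(e)))))))   [R2 at 1.1]
2. s(k(p(k(p(p(s(e))), s(s(e)))), k(p(p(c)), s(k(p(p(s(e))), s(s(e)))))))  →  s(k(p(s(e)), k(p(p(c)), s(k(p(p(s(e))), s(s(e)))))))   [R4 at 1.1.1]
3. s(k(p(s(e)), k(p(p(c)), s(k(p(p(s(e))), s(s(e)))))))  →  s(p(k(p(p(c)), s(k(p(p(s(e))), s(s(e)))))))   [R2 at 1]
4. s(p(k(p(p(c)), s(k(p(p(s(e))), s(s(e)))))))  →  s(p(k(p(p(c)), s(s(e)))))   [R4 at 1.1.2.1]
5. s(p(k(p(p(c)), s(s(e)))))  →  s(p(c))   [R4 at 1.1]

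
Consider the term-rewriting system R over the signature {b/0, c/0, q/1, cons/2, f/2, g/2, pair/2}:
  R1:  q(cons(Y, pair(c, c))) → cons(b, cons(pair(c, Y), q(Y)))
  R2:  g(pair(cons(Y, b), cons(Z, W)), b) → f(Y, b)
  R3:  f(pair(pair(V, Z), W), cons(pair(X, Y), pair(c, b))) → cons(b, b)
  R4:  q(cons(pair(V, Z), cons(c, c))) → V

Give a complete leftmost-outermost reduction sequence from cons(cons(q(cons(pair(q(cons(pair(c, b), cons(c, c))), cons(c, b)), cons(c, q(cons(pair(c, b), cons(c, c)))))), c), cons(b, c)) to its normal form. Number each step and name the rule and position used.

1. cons(cons(q(cons(pair(q(cons(pair(c, b), cons(c, c))), cons(c, b)), cons(c, q(cons(pair(c, b), cons(c, c)))))), c), cons(b, c))  →  cons(cons(q(cons(pair(c, cons(c, b)), cons(c, q(cons(pair(c, b), cons(c, c)))))), c), cons(b, c))   [R4 at 1.1.1.1.1]
2. cons(cons(q(cons(pair(c, cons(c, b)), cons(c, q(cons(pair(c, b), cons(c, c)))))), c), cons(b, c))  →  cons(cons(q(cons(pair(c, cons(c, b)), cons(c, c))), c), cons(b, c))   [R4 at 1.1.1.2.2]
3. cons(cons(q(cons(pair(c, cons(c, b)), cons(c, c))), c), cons(b, c))  →  cons(cons(c, c), cons(b, c))   [R4 at 1.1]

cons(cons(c, c), cons(b, c))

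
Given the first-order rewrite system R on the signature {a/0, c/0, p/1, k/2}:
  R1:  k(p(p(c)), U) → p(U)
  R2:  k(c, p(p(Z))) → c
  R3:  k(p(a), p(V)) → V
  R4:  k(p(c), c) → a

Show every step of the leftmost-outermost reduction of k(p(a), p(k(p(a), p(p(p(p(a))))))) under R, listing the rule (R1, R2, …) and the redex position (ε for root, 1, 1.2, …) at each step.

p(p(p(a)))

1. k(p(a), p(k(p(a), p(p(p(p(a)))))))  →  k(p(a), p(p(p(p(a)))))   [R3 at ε]
2. k(p(a), p(p(p(p(a)))))  →  p(p(p(a)))   [R3 at ε]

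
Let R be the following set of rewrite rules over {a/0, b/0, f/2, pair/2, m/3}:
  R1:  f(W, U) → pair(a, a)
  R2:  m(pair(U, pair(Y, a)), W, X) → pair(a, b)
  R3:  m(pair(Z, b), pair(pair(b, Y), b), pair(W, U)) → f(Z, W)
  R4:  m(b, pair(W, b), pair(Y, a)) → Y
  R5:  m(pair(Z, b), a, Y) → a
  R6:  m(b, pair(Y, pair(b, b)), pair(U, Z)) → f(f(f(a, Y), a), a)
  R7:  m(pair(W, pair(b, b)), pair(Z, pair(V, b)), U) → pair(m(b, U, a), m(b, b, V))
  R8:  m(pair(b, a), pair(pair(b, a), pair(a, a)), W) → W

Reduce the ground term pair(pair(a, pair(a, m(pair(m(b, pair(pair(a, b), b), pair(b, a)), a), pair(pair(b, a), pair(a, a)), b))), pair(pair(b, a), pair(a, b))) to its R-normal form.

pair(pair(a, pair(a, b)), pair(pair(b, a), pair(a, b)))

1. pair(pair(a, pair(a, m(pair(m(b, pair(pair(a, b), b), pair(b, a)), a), pair(pair(b, a), pair(a, a)), b))), pair(pair(b, a), pair(a, b)))  →  pair(pair(a, pair(a, m(pair(b, a), pair(pair(b, a), pair(a, a)), b))), pair(pair(b, a), pair(a, b)))   [R4 at 1.2.2.1.1]
2. pair(pair(a, pair(a, m(pair(b, a), pair(pair(b, a), pair(a, a)), b))), pair(pair(b, a), pair(a, b)))  →  pair(pair(a, pair(a, b)), pair(pair(b, a), pair(a, b)))   [R8 at 1.2.2]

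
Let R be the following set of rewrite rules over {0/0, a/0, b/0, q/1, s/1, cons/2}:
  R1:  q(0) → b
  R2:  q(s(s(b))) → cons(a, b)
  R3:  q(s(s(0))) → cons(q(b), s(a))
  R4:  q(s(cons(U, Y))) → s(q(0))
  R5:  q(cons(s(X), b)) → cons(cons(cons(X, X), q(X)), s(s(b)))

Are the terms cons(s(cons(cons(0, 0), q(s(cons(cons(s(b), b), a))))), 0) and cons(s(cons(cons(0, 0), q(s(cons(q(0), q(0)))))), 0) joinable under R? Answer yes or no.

Reduce t₁ = cons(s(cons(cons(0, 0), q(s(cons(cons(s(b), b), a))))), 0):
1. cons(s(cons(cons(0, 0), q(s(cons(cons(s(b), b), a))))), 0)  →  cons(s(cons(cons(0, 0), s(q(0)))), 0)   [R4 at 1.1.2]
2. cons(s(cons(cons(0, 0), s(q(0)))), 0)  →  cons(s(cons(cons(0, 0), s(b))), 0)   [R1 at 1.1.2.1]

Reduce t₂ = cons(s(cons(cons(0, 0), q(s(cons(q(0), q(0)))))), 0):
1. cons(s(cons(cons(0, 0), q(s(cons(q(0), q(0)))))), 0)  →  cons(s(cons(cons(0, 0), s(q(0)))), 0)   [R4 at 1.1.2]
2. cons(s(cons(cons(0, 0), s(q(0)))), 0)  →  cons(s(cons(cons(0, 0), s(b))), 0)   [R1 at 1.1.2.1]

yes — NF(t₁) = cons(s(cons(cons(0, 0), s(b))), 0), NF(t₂) = cons(s(cons(cons(0, 0), s(b))), 0)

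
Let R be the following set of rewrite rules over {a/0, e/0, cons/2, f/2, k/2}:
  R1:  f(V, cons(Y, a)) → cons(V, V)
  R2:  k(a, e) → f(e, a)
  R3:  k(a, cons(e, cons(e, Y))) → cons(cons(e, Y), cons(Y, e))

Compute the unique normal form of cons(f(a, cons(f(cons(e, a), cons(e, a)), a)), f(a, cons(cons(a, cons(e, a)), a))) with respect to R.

1. cons(f(a, cons(f(cons(e, a), cons(e, a)), a)), f(a, cons(cons(a, cons(e, a)), a)))  →  cons(cons(a, a), f(a, cons(cons(a, cons(e, a)), a)))   [R1 at 1]
2. cons(cons(a, a), f(a, cons(cons(a, cons(e, a)), a)))  →  cons(cons(a, a), cons(a, a))   [R1 at 2]

cons(cons(a, a), cons(a, a))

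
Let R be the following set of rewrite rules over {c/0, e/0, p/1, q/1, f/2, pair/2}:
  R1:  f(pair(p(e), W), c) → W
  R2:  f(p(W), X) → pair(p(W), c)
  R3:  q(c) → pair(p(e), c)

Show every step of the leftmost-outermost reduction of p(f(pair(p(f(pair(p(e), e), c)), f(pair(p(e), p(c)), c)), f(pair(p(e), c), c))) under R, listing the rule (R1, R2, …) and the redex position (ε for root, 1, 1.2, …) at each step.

p(p(c))

1. p(f(pair(p(f(pair(p(e), e), c)), f(pair(p(e), p(c)), c)), f(pair(p(e), c), c)))  →  p(f(pair(p(e), f(pair(p(e), p(c)), c)), f(pair(p(e), c), c)))   [R1 at 1.1.1.1]
2. p(f(pair(p(e), f(pair(p(e), p(c)), c)), f(pair(p(e), c), c)))  →  p(f(pair(p(e), p(c)), f(pair(p(e), c), c)))   [R1 at 1.1.2]
3. p(f(pair(p(e), p(c)), f(pair(p(e), c), c)))  →  p(f(pair(p(e), p(c)), c))   [R1 at 1.2]
4. p(f(pair(p(e), p(c)), c))  →  p(p(c))   [R1 at 1]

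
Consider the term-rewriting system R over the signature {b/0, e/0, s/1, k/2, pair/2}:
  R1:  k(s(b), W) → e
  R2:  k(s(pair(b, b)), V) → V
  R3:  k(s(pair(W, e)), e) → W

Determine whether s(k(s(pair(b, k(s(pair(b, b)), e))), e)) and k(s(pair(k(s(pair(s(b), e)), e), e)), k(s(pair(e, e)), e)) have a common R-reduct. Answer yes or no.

Reduce t₁ = s(k(s(pair(b, k(s(pair(b, b)), e))), e)):
1. s(k(s(pair(b, k(s(pair(b, b)), e))), e))  →  s(k(s(pair(b, e)), e))   [R2 at 1.1.1.2]
2. s(k(s(pair(b, e)), e))  →  s(b)   [R3 at 1]

Reduce t₂ = k(s(pair(k(s(pair(s(b), e)), e), e)), k(s(pair(e, e)), e)):
1. k(s(pair(k(s(pair(s(b), e)), e), e)), k(s(pair(e, e)), e))  →  k(s(pair(s(b), e)), k(s(pair(e, e)), e))   [R3 at 1.1.1]
2. k(s(pair(s(b), e)), k(s(pair(e, e)), e))  →  k(s(pair(s(b), e)), e)   [R3 at 2]
3. k(s(pair(s(b), e)), e)  →  s(b)   [R3 at ε]

yes — NF(t₁) = s(b), NF(t₂) = s(b)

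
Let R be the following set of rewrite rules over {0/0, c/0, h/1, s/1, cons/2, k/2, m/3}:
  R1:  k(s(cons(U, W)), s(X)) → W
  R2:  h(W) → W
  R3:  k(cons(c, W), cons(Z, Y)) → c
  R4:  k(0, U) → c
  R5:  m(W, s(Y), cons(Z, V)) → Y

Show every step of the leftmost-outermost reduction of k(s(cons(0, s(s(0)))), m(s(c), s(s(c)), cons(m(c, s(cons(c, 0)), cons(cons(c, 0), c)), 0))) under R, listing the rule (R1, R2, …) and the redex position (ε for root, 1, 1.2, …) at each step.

1. k(s(cons(0, s(s(0)))), m(s(c), s(s(c)), cons(m(c, s(cons(c, 0)), cons(cons(c, 0), c)), 0)))  →  k(s(cons(0, s(s(0)))), s(c))   [R5 at 2]
2. k(s(cons(0, s(s(0)))), s(c))  →  s(s(0))   [R1 at ε]

s(s(0))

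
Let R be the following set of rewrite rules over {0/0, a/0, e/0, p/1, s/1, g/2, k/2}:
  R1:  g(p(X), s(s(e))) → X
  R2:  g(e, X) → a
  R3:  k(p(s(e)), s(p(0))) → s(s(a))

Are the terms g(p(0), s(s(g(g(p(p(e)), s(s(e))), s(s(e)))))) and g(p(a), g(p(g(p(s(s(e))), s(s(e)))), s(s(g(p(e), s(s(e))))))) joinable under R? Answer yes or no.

no — NF(t₁) = 0, NF(t₂) = a

Reduce t₁ = g(p(0), s(s(g(g(p(p(e)), s(s(e))), s(s(e)))))):
1. g(p(0), s(s(g(g(p(p(e)), s(s(e))), s(s(e))))))  →  g(p(0), s(s(g(p(e), s(s(e))))))   [R1 at 2.1.1.1]
2. g(p(0), s(s(g(p(e), s(s(e))))))  →  g(p(0), s(s(e)))   [R1 at 2.1.1]
3. g(p(0), s(s(e)))  →  0   [R1 at ε]

Reduce t₂ = g(p(a), g(p(g(p(s(s(e))), s(s(e)))), s(s(g(p(e), s(s(e))))))):
1. g(p(a), g(p(g(p(s(s(e))), s(s(e)))), s(s(g(p(e), s(s(e)))))))  →  g(p(a), g(p(s(s(e))), s(s(g(p(e), s(s(e)))))))   [R1 at 2.1.1]
2. g(p(a), g(p(s(s(e))), s(s(g(p(e), s(s(e)))))))  →  g(p(a), g(p(s(s(e))), s(s(e))))   [R1 at 2.2.1.1]
3. g(p(a), g(p(s(s(e))), s(s(e))))  →  g(p(a), s(s(e)))   [R1 at 2]
4. g(p(a), s(s(e)))  →  a   [R1 at ε]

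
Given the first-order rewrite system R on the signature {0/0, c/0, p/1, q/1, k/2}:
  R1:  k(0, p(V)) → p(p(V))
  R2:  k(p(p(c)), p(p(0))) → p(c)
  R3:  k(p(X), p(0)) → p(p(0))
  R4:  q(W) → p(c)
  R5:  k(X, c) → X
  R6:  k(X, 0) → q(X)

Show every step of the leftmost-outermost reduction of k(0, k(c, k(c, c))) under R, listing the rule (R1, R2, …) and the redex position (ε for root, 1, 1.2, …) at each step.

0

1. k(0, k(c, k(c, c)))  →  k(0, k(c, c))   [R5 at 2.2]
2. k(0, k(c, c))  →  k(0, c)   [R5 at 2]
3. k(0, c)  →  0   [R5 at ε]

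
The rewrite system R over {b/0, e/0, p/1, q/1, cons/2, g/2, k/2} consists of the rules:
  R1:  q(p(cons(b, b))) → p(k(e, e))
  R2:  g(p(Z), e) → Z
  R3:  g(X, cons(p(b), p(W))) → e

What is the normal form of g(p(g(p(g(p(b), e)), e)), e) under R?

1. g(p(g(p(g(p(b), e)), e)), e)  →  g(p(g(p(b), e)), e)   [R2 at ε]
2. g(p(g(p(b), e)), e)  →  g(p(b), e)   [R2 at ε]
3. g(p(b), e)  →  b   [R2 at ε]

b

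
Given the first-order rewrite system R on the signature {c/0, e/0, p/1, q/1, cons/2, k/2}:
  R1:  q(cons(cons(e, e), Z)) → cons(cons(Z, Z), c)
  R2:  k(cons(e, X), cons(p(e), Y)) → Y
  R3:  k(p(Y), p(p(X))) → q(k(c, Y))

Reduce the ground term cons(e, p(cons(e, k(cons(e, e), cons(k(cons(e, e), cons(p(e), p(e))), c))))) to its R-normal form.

cons(e, p(cons(e, c)))

1. cons(e, p(cons(e, k(cons(e, e), cons(k(cons(e, e), cons(p(e), p(e))), c)))))  →  cons(e, p(cons(e, k(cons(e, e), cons(p(e), c)))))   [R2 at 2.1.2.2.1]
2. cons(e, p(cons(e, k(cons(e, e), cons(p(e), c)))))  →  cons(e, p(cons(e, c)))   [R2 at 2.1.2]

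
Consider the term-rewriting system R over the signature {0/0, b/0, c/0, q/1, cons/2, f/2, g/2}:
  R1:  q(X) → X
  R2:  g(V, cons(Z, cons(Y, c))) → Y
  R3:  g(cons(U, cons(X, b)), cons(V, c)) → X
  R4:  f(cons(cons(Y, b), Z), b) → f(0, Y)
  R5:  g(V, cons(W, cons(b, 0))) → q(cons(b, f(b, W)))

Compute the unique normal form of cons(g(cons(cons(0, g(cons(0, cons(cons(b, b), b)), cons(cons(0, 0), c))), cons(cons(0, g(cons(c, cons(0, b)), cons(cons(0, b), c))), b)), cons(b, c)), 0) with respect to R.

1. cons(g(cons(cons(0, g(cons(0, cons(cons(b, b), b)), cons(cons(0, 0), c))), cons(cons(0, g(cons(c, cons(0, b)), cons(cons(0, b), c))), b)), cons(b, c)), 0)  →  cons(cons(0, g(cons(c, cons(0, b)), cons(cons(0, b), c))), 0)   [R3 at 1]
2. cons(cons(0, g(cons(c, cons(0, b)), cons(cons(0, b), c))), 0)  →  cons(cons(0, 0), 0)   [R3 at 1.2]

cons(cons(0, 0), 0)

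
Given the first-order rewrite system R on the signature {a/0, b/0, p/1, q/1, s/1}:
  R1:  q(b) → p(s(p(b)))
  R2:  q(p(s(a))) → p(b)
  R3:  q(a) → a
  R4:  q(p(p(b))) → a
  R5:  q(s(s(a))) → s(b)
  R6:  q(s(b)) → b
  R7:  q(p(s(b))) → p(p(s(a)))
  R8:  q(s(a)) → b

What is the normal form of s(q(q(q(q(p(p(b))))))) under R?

s(a)

1. s(q(q(q(q(p(p(b)))))))  →  s(q(q(q(a))))   [R4 at 1.1.1.1]
2. s(q(q(q(a))))  →  s(q(q(a)))   [R3 at 1.1.1]
3. s(q(q(a)))  →  s(q(a))   [R3 at 1.1]
4. s(q(a))  →  s(a)   [R3 at 1]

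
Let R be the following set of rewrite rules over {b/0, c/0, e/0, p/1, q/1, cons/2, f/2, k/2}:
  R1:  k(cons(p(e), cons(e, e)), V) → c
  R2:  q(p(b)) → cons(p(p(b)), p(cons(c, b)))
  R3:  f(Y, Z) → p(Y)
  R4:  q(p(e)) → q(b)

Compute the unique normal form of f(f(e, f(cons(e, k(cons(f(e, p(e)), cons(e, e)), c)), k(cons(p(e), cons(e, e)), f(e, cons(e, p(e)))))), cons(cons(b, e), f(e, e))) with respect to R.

p(p(e))

1. f(f(e, f(cons(e, k(cons(f(e, p(e)), cons(e, e)), c)), k(cons(p(e), cons(e, e)), f(e, cons(e, p(e)))))), cons(cons(b, e), f(e, e)))  →  p(f(e, f(cons(e, k(cons(f(e, p(e)), cons(e, e)), c)), k(cons(p(e), cons(e, e)), f(e, cons(e, p(e)))))))   [R3 at ε]
2. p(f(e, f(cons(e, k(cons(f(e, p(e)), cons(e, e)), c)), k(cons(p(e), cons(e, e)), f(e, cons(e, p(e)))))))  →  p(p(e))   [R3 at 1]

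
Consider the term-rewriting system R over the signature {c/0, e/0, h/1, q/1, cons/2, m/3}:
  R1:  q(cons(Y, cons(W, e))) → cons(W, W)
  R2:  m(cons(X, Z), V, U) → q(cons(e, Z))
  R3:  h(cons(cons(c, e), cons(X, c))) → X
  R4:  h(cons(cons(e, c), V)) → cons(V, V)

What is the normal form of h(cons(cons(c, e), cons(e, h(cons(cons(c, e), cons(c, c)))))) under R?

1. h(cons(cons(c, e), cons(e, h(cons(cons(c, e), cons(c, c))))))  →  h(cons(cons(c, e), cons(e, c)))   [R3 at 1.2.2]
2. h(cons(cons(c, e), cons(e, c)))  →  e   [R3 at ε]

e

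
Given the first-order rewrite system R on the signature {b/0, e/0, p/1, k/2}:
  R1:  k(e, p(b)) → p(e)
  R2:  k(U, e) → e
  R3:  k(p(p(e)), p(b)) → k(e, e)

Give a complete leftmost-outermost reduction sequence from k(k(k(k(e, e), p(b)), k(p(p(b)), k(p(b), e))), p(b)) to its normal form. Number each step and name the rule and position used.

1. k(k(k(k(e, e), p(b)), k(p(p(b)), k(p(b), e))), p(b))  →  k(k(k(e, p(b)), k(p(p(b)), k(p(b), e))), p(b))   [R2 at 1.1.1]
2. k(k(k(e, p(b)), k(p(p(b)), k(p(b), e))), p(b))  →  k(k(p(e), k(p(p(b)), k(p(b), e))), p(b))   [R1 at 1.1]
3. k(k(p(e), k(p(p(b)), k(p(b), e))), p(b))  →  k(k(p(e), k(p(p(b)), e)), p(b))   [R2 at 1.2.2]
4. k(k(p(e), k(p(p(b)), e)), p(b))  →  k(k(p(e), e), p(b))   [R2 at 1.2]
5. k(k(p(e), e), p(b))  →  k(e, p(b))   [R2 at 1]
6. k(e, p(b))  →  p(e)   [R1 at ε]

p(e)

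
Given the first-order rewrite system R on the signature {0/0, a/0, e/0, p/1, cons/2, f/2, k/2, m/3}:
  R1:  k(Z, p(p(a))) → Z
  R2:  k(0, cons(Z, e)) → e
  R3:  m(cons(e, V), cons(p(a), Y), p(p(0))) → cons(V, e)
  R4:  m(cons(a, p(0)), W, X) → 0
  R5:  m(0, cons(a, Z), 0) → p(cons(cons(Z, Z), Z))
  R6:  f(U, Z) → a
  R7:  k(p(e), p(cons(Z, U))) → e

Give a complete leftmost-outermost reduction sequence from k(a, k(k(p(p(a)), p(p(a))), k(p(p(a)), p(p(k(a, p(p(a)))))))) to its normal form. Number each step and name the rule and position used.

1. k(a, k(k(p(p(a)), p(p(a))), k(p(p(a)), p(p(k(a, p(p(a))))))))  →  k(a, k(p(p(a)), k(p(p(a)), p(p(k(a, p(p(a))))))))   [R1 at 2.1]
2. k(a, k(p(p(a)), k(p(p(a)), p(p(k(a, p(p(a))))))))  →  k(a, k(p(p(a)), k(p(p(a)), p(p(a)))))   [R1 at 2.2.2.1.1]
3. k(a, k(p(p(a)), k(p(p(a)), p(p(a)))))  →  k(a, k(p(p(a)), p(p(a))))   [R1 at 2.2]
4. k(a, k(p(p(a)), p(p(a))))  →  k(a, p(p(a)))   [R1 at 2]
5. k(a, p(p(a)))  →  a   [R1 at ε]

a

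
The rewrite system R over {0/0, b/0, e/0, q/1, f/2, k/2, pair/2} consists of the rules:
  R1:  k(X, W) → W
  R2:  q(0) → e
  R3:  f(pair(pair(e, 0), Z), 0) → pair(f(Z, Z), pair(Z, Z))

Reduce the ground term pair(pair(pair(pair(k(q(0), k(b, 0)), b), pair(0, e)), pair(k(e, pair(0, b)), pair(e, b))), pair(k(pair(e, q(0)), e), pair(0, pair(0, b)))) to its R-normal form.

1. pair(pair(pair(pair(k(q(0), k(b, 0)), b), pair(0, e)), pair(k(e, pair(0, b)), pair(e, b))), pair(k(pair(e, q(0)), e), pair(0, pair(0, b))))  →  pair(pair(pair(pair(k(b, 0), b), pair(0, e)), pair(k(e, pair(0, b)), pair(e, b))), pair(k(pair(e, q(0)), e), pair(0, pair(0, b))))   [R1 at 1.1.1.1]
2. pair(pair(pair(pair(k(b, 0), b), pair(0, e)), pair(k(e, pair(0, b)), pair(e, b))), pair(k(pair(e, q(0)), e), pair(0, pair(0, b))))  →  pair(pair(pair(pair(0, b), pair(0, e)), pair(k(e, pair(0, b)), pair(e, b))), pair(k(pair(e, q(0)), e), pair(0, pair(0, b))))   [R1 at 1.1.1.1]
3. pair(pair(pair(pair(0, b), pair(0, e)), pair(k(e, pair(0, b)), pair(e, b))), pair(k(pair(e, q(0)), e), pair(0, pair(0, b))))  →  pair(pair(pair(pair(0, b), pair(0, e)), pair(pair(0, b), pair(e, b))), pair(k(pair(e, q(0)), e), pair(0, pair(0, b))))   [R1 at 1.2.1]
4. pair(pair(pair(pair(0, b), pair(0, e)), pair(pair(0, b), pair(e, b))), pair(k(pair(e, q(0)), e), pair(0, pair(0, b))))  →  pair(pair(pair(pair(0, b), pair(0, e)), pair(pair(0, b), pair(e, b))), pair(e, pair(0, pair(0, b))))   [R1 at 2.1]

pair(pair(pair(pair(0, b), pair(0, e)), pair(pair(0, b), pair(e, b))), pair(e, pair(0, pair(0, b))))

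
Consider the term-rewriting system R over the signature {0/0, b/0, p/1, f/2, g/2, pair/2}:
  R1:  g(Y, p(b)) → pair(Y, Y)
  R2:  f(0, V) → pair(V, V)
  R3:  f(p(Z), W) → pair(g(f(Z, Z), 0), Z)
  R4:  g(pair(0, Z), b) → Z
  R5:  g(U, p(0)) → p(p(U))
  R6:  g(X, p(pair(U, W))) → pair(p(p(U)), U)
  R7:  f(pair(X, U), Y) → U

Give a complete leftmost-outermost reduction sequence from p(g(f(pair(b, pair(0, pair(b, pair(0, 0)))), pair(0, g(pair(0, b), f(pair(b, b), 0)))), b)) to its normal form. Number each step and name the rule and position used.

p(pair(b, pair(0, 0)))

1. p(g(f(pair(b, pair(0, pair(b, pair(0, 0)))), pair(0, g(pair(0, b), f(pair(b, b), 0)))), b))  →  p(g(pair(0, pair(b, pair(0, 0))), b))   [R7 at 1.1]
2. p(g(pair(0, pair(b, pair(0, 0))), b))  →  p(pair(b, pair(0, 0)))   [R4 at 1]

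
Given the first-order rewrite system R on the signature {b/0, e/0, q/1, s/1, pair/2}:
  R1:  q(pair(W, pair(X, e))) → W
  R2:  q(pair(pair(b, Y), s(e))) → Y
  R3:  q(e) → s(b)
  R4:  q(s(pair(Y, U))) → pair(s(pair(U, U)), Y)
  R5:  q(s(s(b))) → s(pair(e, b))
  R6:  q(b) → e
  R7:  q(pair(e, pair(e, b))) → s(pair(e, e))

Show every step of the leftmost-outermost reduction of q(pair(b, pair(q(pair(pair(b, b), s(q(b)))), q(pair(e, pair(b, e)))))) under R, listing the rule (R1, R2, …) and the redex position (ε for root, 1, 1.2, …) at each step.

1. q(pair(b, pair(q(pair(pair(b, b), s(q(b)))), q(pair(e, pair(b, e))))))  →  q(pair(b, pair(q(pair(pair(b, b), s(e))), q(pair(e, pair(b, e))))))   [R6 at 1.2.1.1.2.1]
2. q(pair(b, pair(q(pair(pair(b, b), s(e))), q(pair(e, pair(b, e))))))  →  q(pair(b, pair(b, q(pair(e, pair(b, e))))))   [R2 at 1.2.1]
3. q(pair(b, pair(b, q(pair(e, pair(b, e))))))  →  q(pair(b, pair(b, e)))   [R1 at 1.2.2]
4. q(pair(b, pair(b, e)))  →  b   [R1 at ε]

b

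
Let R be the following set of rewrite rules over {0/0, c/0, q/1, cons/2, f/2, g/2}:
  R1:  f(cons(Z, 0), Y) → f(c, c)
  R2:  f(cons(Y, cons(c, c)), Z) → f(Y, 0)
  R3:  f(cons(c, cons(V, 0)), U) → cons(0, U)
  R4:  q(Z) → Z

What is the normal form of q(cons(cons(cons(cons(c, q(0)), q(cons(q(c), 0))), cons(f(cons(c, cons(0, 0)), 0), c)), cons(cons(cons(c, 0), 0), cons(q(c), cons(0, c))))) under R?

1. q(cons(cons(cons(cons(c, q(0)), q(cons(q(c), 0))), cons(f(cons(c, cons(0, 0)), 0), c)), cons(cons(cons(c, 0), 0), cons(q(c), cons(0, c)))))  →  cons(cons(cons(cons(c, q(0)), q(cons(q(c), 0))), cons(f(cons(c, cons(0, 0)), 0), c)), cons(cons(cons(c, 0), 0), cons(q(c), cons(0, c))))   [R4 at ε]
2. cons(cons(cons(cons(c, q(0)), q(cons(q(c), 0))), cons(f(cons(c, cons(0, 0)), 0), c)), cons(cons(cons(c, 0), 0), cons(q(c), cons(0, c))))  →  cons(cons(cons(cons(c, 0), q(cons(q(c), 0))), cons(f(cons(c, cons(0, 0)), 0), c)), cons(cons(cons(c, 0), 0), cons(q(c), cons(0, c))))   [R4 at 1.1.1.2]
3. cons(cons(cons(cons(c, 0), q(cons(q(c), 0))), cons(f(cons(c, cons(0, 0)), 0), c)), cons(cons(cons(c, 0), 0), cons(q(c), cons(0, c))))  →  cons(cons(cons(cons(c, 0), cons(q(c), 0)), cons(f(cons(c, cons(0, 0)), 0), c)), cons(cons(cons(c, 0), 0), cons(q(c), cons(0, c))))   [R4 at 1.1.2]
4. cons(cons(cons(cons(c, 0), cons(q(c), 0)), cons(f(cons(c, cons(0, 0)), 0), c)), cons(cons(cons(c, 0), 0), cons(q(c), cons(0, c))))  →  cons(cons(cons(cons(c, 0), cons(c, 0)), cons(f(cons(c, cons(0, 0)), 0), c)), cons(cons(cons(c, 0), 0), cons(q(c), cons(0, c))))   [R4 at 1.1.2.1]
5. cons(cons(cons(cons(c, 0), cons(c, 0)), cons(f(cons(c, cons(0, 0)), 0), c)), cons(cons(cons(c, 0), 0), cons(q(c), cons(0, c))))  →  cons(cons(cons(cons(c, 0), cons(c, 0)), cons(cons(0, 0), c)), cons(cons(cons(c, 0), 0), cons(q(c), cons(0, c))))   [R3 at 1.2.1]
6. cons(cons(cons(cons(c, 0), cons(c, 0)), cons(cons(0, 0), c)), cons(cons(cons(c, 0), 0), cons(q(c), cons(0, c))))  →  cons(cons(cons(cons(c, 0), cons(c, 0)), cons(cons(0, 0), c)), cons(cons(cons(c, 0), 0), cons(c, cons(0, c))))   [R4 at 2.2.1]

cons(cons(cons(cons(c, 0), cons(c, 0)), cons(cons(0, 0), c)), cons(cons(cons(c, 0), 0), cons(c, cons(0, c))))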